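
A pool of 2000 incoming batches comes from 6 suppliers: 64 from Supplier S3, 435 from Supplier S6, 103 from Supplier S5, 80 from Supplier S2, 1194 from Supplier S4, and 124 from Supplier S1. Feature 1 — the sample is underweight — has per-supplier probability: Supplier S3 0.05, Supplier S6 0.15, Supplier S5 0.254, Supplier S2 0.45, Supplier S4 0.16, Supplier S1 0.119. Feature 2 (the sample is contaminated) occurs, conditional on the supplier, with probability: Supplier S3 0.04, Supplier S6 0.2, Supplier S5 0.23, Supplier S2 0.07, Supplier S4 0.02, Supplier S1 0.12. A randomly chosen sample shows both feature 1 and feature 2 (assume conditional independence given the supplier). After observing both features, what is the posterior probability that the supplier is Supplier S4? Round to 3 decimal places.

Unnormalized posteriors (prior × likelihood):
  Supplier S3: 0.032 × 0.05 × 0.04 = 0.000064
  Supplier S6: 0.2175 × 0.15 × 0.2 = 0.006525
  Supplier S5: 0.0515 × 0.254 × 0.23 = 0.00300863
  Supplier S2: 0.04 × 0.45 × 0.07 = 0.00126
  Supplier S4: 0.597 × 0.16 × 0.02 = 0.0019104
  Supplier S1: 0.062 × 0.119 × 0.12 = 0.00088536
Sum = 0.01365339.
P(Supplier S4 | evidence) = 0.0019104 / 0.01365339 ≈ 0.140.

0.140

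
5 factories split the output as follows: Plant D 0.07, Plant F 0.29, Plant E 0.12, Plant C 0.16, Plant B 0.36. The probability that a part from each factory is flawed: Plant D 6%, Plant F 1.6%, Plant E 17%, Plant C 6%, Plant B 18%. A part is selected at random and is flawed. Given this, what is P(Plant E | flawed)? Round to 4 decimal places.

0.1968

By Bayes' rule, posterior ∝ prior × likelihood:
  Plant D: 0.07 × 0.06 = 0.0042
  Plant F: 0.29 × 0.016 = 0.00464
  Plant E: 0.12 × 0.17 = 0.0204
  Plant C: 0.16 × 0.06 = 0.0096
  Plant B: 0.36 × 0.18 = 0.0648
Sum = 0.10364.
P(Plant E | evidence) = 0.0204 / 0.10364 ≈ 0.1968.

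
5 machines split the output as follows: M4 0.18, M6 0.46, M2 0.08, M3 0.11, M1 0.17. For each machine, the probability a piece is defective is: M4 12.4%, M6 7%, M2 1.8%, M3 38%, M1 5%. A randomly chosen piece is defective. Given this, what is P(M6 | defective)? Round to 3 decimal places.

0.303

By Bayes' rule, posterior ∝ prior × likelihood:
  M4: 0.18 × 0.124 = 0.02232
  M6: 0.46 × 0.07 = 0.0322
  M2: 0.08 × 0.018 = 0.00144
  M3: 0.11 × 0.38 = 0.0418
  M1: 0.17 × 0.05 = 0.0085
Total = 0.10626.
P(M6 | evidence) = 0.0322 / 0.10626 ≈ 0.303.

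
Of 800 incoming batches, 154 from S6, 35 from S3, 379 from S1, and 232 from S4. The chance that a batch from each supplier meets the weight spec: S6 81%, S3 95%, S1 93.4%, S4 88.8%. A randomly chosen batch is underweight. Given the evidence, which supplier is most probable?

Taking complements, P(underweight | each) = S6 0.19, S3 0.05, S1 0.066, S4 0.112.
By Bayes' rule, posterior ∝ prior × likelihood:
  S6: 0.1925 × 0.19 = 0.036575
  S3: 0.04375 × 0.05 = 0.0021875
  S1: 0.47375 × 0.066 = 0.0312675
  S4: 0.29 × 0.112 = 0.03248
Total = 0.10251.
Largest term belongs to S6, so S6 is most probable.

S6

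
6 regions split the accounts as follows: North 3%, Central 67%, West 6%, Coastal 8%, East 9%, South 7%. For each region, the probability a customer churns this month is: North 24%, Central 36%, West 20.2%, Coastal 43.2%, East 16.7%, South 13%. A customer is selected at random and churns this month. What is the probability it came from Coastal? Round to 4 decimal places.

Prior × likelihood for each hypothesis:
  North: 0.03 × 0.24 = 0.0072
  Central: 0.67 × 0.36 = 0.2412
  West: 0.06 × 0.202 = 0.01212
  Coastal: 0.08 × 0.432 = 0.03456
  East: 0.09 × 0.167 = 0.01503
  South: 0.07 × 0.13 = 0.0091
Total = 0.31921.
P(Coastal | evidence) = 0.03456 / 0.31921 ≈ 0.1083.

0.1083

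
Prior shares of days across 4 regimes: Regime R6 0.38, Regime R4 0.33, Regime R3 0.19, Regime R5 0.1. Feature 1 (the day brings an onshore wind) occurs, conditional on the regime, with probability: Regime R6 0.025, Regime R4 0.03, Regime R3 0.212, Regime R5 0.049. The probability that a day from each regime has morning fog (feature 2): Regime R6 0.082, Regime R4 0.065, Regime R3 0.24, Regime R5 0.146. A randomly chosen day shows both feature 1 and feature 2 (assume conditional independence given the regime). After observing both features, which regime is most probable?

Compute prior × likelihood for every hypothesis:
  Regime R6: 0.38 × 0.025 × 0.082 = 0.000779
  Regime R4: 0.33 × 0.03 × 0.065 = 0.0006435
  Regime R3: 0.19 × 0.212 × 0.24 = 0.0096672
  Regime R5: 0.1 × 0.049 × 0.146 = 0.0007154
Sum = 0.0118051.
Largest term belongs to Regime R3, so Regime R3 is most probable.

Regime R3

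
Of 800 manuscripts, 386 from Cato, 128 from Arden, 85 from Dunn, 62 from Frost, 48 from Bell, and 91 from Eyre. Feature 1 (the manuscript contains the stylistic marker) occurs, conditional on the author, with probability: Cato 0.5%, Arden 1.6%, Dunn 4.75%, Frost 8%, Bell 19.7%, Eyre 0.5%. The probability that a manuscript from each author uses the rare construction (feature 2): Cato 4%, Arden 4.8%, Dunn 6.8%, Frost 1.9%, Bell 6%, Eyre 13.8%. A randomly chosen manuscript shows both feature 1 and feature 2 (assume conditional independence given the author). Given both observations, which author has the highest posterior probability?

Compute prior × likelihood for every hypothesis:
  Cato: 0.4825 × 0.005 × 0.04 = 0.0000965
  Arden: 0.16 × 0.016 × 0.048 = 0.00012288
  Dunn: 0.10625 × 0.0475 × 0.068 = 0.0003431875
  Frost: 0.0775 × 0.08 × 0.019 = 0.0001178
  Bell: 0.06 × 0.197 × 0.06 = 0.0007092
  Eyre: 0.11375 × 0.005 × 0.138 = 0.0000784875
Normalizing constant = 0.001468055.
Largest term belongs to Bell, so Bell is most probable.

Bell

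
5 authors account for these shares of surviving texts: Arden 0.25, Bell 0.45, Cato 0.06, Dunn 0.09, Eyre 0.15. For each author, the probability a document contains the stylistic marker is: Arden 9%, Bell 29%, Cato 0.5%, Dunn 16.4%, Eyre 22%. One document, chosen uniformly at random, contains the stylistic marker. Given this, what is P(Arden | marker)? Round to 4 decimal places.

0.1119

Prior × likelihood for each hypothesis:
  Arden: 0.25 × 0.09 = 0.0225
  Bell: 0.45 × 0.29 = 0.1305
  Cato: 0.06 × 0.005 = 0.0003
  Dunn: 0.09 × 0.164 = 0.01476
  Eyre: 0.15 × 0.22 = 0.033
Sum = 0.20106.
P(Arden | evidence) = 0.0225 / 0.20106 ≈ 0.1119.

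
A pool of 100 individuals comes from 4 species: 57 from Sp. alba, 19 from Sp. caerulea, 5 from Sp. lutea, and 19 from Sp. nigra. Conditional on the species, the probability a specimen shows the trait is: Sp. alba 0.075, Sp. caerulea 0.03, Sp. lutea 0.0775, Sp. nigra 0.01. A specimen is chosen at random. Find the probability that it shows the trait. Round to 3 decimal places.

0.054

Unnormalized posteriors (prior × likelihood):
  Sp. alba: 0.57 × 0.075 = 0.04275
  Sp. caerulea: 0.19 × 0.03 = 0.0057
  Sp. lutea: 0.05 × 0.0775 = 0.003875
  Sp. nigra: 0.19 × 0.01 = 0.0019
P(trait) = 0.04275 + 0.0057 + 0.003875 + 0.0019 = 0.054225 → 0.054.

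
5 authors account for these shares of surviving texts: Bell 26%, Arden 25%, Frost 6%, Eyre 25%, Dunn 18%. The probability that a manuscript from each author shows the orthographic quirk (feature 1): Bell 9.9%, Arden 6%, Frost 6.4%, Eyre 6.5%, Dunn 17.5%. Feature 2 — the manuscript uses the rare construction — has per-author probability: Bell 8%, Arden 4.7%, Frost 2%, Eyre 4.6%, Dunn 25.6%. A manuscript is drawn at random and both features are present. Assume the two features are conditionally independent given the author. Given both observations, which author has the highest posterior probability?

Unnormalized posteriors (prior × likelihood):
  Bell: 0.26 × 0.099 × 0.08 = 0.0020592
  Arden: 0.25 × 0.06 × 0.047 = 0.000705
  Frost: 0.06 × 0.064 × 0.02 = 0.0000768
  Eyre: 0.25 × 0.065 × 0.046 = 0.0007475
  Dunn: 0.18 × 0.175 × 0.256 = 0.008064
Normalizing constant = 0.0116525.
Largest term belongs to Dunn, so Dunn is most probable.

Dunn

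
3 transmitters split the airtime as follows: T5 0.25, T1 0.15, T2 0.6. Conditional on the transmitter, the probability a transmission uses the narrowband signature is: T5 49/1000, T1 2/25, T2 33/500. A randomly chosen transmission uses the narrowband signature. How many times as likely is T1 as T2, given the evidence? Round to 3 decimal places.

By Bayes' rule, posterior ∝ prior × likelihood:
  T5: 0.25 × 0.049 = 0.01225
  T1: 0.15 × 0.08 = 0.012
  T2: 0.6 × 0.066 = 0.0396
Normalizing constant = 0.06385.
The ratio is 0.012 / 0.0396 (the normalizer cancels) = 0.303.

0.303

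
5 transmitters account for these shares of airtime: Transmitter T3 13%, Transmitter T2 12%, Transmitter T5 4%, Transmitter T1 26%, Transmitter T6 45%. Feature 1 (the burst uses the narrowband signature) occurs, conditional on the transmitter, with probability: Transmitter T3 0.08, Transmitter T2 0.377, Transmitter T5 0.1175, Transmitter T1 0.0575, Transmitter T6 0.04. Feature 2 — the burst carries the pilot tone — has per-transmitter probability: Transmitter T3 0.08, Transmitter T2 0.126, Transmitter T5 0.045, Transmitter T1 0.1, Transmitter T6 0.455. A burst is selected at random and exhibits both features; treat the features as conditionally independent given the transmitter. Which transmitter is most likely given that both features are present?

By Bayes' rule, posterior ∝ prior × likelihood:
  Transmitter T3: 0.13 × 0.08 × 0.08 = 0.000832
  Transmitter T2: 0.12 × 0.377 × 0.126 = 0.00570024
  Transmitter T5: 0.04 × 0.1175 × 0.045 = 0.0002115
  Transmitter T1: 0.26 × 0.0575 × 0.1 = 0.001495
  Transmitter T6: 0.45 × 0.04 × 0.455 = 0.00819
Normalizing constant = 0.01642874.
Largest term belongs to Transmitter T6, so Transmitter T6 is most probable.

Transmitter T6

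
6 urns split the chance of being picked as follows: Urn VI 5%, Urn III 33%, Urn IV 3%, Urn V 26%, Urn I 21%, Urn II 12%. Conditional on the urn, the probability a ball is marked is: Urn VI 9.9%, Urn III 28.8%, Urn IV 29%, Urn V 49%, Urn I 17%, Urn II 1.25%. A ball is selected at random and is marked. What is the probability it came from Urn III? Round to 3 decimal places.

0.348

By Bayes' rule, posterior ∝ prior × likelihood:
  Urn VI: 0.05 × 0.099 = 0.00495
  Urn III: 0.33 × 0.288 = 0.09504
  Urn IV: 0.03 × 0.29 = 0.0087
  Urn V: 0.26 × 0.49 = 0.1274
  Urn I: 0.21 × 0.17 = 0.0357
  Urn II: 0.12 × 0.0125 = 0.0015
Total = 0.27329.
P(Urn III | evidence) = 0.09504 / 0.27329 ≈ 0.348.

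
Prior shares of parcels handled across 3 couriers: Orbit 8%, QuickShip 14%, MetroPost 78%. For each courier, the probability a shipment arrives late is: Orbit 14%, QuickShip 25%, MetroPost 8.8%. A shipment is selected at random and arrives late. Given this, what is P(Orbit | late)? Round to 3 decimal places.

Prior × likelihood for each hypothesis:
  Orbit: 0.08 × 0.14 = 0.0112
  QuickShip: 0.14 × 0.25 = 0.035
  MetroPost: 0.78 × 0.088 = 0.06864
Sum = 0.11484.
P(Orbit | evidence) = 0.0112 / 0.11484 ≈ 0.098.

0.098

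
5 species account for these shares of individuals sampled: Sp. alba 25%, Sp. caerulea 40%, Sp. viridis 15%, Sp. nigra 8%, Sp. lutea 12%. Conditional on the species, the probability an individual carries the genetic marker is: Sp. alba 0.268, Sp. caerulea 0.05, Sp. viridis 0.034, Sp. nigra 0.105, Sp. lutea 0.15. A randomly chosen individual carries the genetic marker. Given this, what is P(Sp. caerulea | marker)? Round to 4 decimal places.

Unnormalized posteriors (prior × likelihood):
  Sp. alba: 0.25 × 0.268 = 0.067
  Sp. caerulea: 0.4 × 0.05 = 0.02
  Sp. viridis: 0.15 × 0.034 = 0.0051
  Sp. nigra: 0.08 × 0.105 = 0.0084
  Sp. lutea: 0.12 × 0.15 = 0.018
Total = 0.1185.
P(Sp. caerulea | evidence) = 0.02 / 0.1185 ≈ 0.1688.

0.1688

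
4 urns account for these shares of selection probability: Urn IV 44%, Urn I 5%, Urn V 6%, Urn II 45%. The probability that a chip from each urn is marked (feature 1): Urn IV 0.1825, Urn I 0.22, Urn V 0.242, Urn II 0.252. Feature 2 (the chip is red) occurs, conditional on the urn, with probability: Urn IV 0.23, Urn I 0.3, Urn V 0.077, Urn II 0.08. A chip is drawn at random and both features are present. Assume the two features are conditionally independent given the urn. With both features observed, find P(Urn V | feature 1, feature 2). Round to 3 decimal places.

0.035

Compute prior × likelihood for every hypothesis:
  Urn IV: 0.44 × 0.1825 × 0.23 = 0.018469
  Urn I: 0.05 × 0.22 × 0.3 = 0.0033
  Urn V: 0.06 × 0.242 × 0.077 = 0.00111804
  Urn II: 0.45 × 0.252 × 0.08 = 0.009072
Normalizing constant = 0.03195904.
P(Urn V | evidence) = 0.00111804 / 0.03195904 ≈ 0.035.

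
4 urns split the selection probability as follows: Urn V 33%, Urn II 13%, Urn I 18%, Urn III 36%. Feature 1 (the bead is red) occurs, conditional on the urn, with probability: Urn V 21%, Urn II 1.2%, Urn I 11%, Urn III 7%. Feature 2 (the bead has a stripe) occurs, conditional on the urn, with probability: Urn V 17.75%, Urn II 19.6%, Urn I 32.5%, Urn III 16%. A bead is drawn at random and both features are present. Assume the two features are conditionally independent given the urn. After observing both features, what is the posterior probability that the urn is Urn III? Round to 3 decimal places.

0.175

Prior × likelihood for each hypothesis:
  Urn V: 0.33 × 0.21 × 0.1775 = 0.01230075
  Urn II: 0.13 × 0.012 × 0.196 = 0.00030576
  Urn I: 0.18 × 0.11 × 0.325 = 0.006435
  Urn III: 0.36 × 0.07 × 0.16 = 0.004032
Total = 0.02307351.
P(Urn III | evidence) = 0.004032 / 0.02307351 ≈ 0.175.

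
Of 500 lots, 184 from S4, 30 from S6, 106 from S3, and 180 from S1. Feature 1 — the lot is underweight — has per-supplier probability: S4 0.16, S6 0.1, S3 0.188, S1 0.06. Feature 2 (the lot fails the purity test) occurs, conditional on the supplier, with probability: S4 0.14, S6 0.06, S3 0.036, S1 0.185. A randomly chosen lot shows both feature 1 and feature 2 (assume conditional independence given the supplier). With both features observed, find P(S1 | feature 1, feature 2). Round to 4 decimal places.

0.2847

Unnormalized posteriors (prior × likelihood):
  S4: 0.368 × 0.16 × 0.14 = 0.0082432
  S6: 0.06 × 0.1 × 0.06 = 0.00036
  S3: 0.212 × 0.188 × 0.036 = 0.001434816
  S1: 0.36 × 0.06 × 0.185 = 0.003996
Sum = 0.014034016.
P(S1 | evidence) = 0.003996 / 0.014034016 ≈ 0.2847.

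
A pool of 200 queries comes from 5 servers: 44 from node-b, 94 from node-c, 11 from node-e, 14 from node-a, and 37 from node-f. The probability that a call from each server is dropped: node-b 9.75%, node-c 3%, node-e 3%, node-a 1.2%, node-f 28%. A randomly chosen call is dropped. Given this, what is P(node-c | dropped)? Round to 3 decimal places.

By Bayes' rule, posterior ∝ prior × likelihood:
  node-b: 0.22 × 0.0975 = 0.02145
  node-c: 0.47 × 0.03 = 0.0141
  node-e: 0.055 × 0.03 = 0.00165
  node-a: 0.07 × 0.012 = 0.00084
  node-f: 0.185 × 0.28 = 0.0518
Normalizing constant = 0.08984.
P(node-c | evidence) = 0.0141 / 0.08984 ≈ 0.157.

0.157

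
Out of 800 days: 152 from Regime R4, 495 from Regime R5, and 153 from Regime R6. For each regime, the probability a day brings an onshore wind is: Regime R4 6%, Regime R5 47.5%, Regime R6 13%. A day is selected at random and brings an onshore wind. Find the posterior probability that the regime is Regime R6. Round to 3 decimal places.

0.075

By Bayes' rule, posterior ∝ prior × likelihood:
  Regime R4: 0.19 × 0.06 = 0.0114
  Regime R5: 0.61875 × 0.475 = 0.29390625
  Regime R6: 0.19125 × 0.13 = 0.0248625
Sum = 0.33016875.
P(Regime R6 | evidence) = 0.0248625 / 0.33016875 ≈ 0.075.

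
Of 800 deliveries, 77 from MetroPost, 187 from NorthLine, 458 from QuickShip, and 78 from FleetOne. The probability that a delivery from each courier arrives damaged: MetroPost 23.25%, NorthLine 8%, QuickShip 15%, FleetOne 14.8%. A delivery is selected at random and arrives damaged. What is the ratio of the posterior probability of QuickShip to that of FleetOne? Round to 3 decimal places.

5.951

By Bayes' rule, posterior ∝ prior × likelihood:
  MetroPost: 0.09625 × 0.2325 = 0.022378125
  NorthLine: 0.23375 × 0.08 = 0.0187
  QuickShip: 0.5725 × 0.15 = 0.085875
  FleetOne: 0.0975 × 0.148 = 0.01443
Sum = 0.141383125.
The ratio is 0.085875 / 0.01443 (the normalizer cancels) = 5.951.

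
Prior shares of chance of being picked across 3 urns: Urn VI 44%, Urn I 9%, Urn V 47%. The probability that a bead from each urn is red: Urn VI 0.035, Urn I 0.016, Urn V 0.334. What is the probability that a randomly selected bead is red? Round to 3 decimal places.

By Bayes' rule, posterior ∝ prior × likelihood:
  Urn VI: 0.44 × 0.035 = 0.0154
  Urn I: 0.09 × 0.016 = 0.00144
  Urn V: 0.47 × 0.334 = 0.15698
P(red) = 0.0154 + 0.00144 + 0.15698 = 0.17382 → 0.174.

0.174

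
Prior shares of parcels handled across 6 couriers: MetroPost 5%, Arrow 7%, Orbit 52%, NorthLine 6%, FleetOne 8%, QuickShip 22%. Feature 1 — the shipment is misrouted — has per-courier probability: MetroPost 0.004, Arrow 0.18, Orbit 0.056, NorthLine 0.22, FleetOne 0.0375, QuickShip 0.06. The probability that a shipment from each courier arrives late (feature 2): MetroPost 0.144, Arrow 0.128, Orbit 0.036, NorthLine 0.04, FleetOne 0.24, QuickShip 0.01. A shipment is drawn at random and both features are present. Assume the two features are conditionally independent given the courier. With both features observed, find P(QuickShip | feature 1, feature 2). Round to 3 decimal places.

Prior × likelihood for each hypothesis:
  MetroPost: 0.05 × 0.004 × 0.144 = 0.0000288
  Arrow: 0.07 × 0.18 × 0.128 = 0.0016128
  Orbit: 0.52 × 0.056 × 0.036 = 0.00104832
  NorthLine: 0.06 × 0.22 × 0.04 = 0.000528
  FleetOne: 0.08 × 0.0375 × 0.24 = 0.00072
  QuickShip: 0.22 × 0.06 × 0.01 = 0.000132
Sum = 0.00406992.
P(QuickShip | evidence) = 0.000132 / 0.00406992 ≈ 0.032.

0.032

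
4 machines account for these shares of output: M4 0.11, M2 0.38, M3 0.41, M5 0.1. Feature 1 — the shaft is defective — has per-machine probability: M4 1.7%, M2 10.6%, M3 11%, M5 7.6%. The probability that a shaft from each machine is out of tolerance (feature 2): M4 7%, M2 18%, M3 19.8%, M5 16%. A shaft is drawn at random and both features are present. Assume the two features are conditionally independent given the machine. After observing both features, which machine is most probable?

M3

Unnormalized posteriors (prior × likelihood):
  M4: 0.11 × 0.017 × 0.07 = 0.0001309
  M2: 0.38 × 0.106 × 0.18 = 0.0072504
  M3: 0.41 × 0.11 × 0.198 = 0.0089298
  M5: 0.1 × 0.076 × 0.16 = 0.001216
Total = 0.0175271.
Largest term belongs to M3, so M3 is most probable.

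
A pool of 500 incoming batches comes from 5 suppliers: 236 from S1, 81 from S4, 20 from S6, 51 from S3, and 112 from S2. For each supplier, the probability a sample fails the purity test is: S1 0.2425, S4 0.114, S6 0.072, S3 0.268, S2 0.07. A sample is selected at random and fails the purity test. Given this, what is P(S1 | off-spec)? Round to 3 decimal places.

0.640

Prior × likelihood for each hypothesis:
  S1: 0.472 × 0.2425 = 0.11446
  S4: 0.162 × 0.114 = 0.018468
  S6: 0.04 × 0.072 = 0.00288
  S3: 0.102 × 0.268 = 0.027336
  S2: 0.224 × 0.07 = 0.01568
Normalizing constant = 0.178824.
P(S1 | evidence) = 0.11446 / 0.178824 ≈ 0.640.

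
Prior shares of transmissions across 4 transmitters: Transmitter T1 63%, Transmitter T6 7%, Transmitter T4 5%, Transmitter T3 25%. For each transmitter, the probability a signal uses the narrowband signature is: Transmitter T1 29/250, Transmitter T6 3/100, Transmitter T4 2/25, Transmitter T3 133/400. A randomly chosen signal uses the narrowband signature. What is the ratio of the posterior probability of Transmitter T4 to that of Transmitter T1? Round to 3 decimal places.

0.055

Unnormalized posteriors (prior × likelihood):
  Transmitter T1: 0.63 × 0.116 = 0.07308
  Transmitter T6: 0.07 × 0.03 = 0.0021
  Transmitter T4: 0.05 × 0.08 = 0.004
  Transmitter T3: 0.25 × 0.3325 = 0.083125
Total = 0.162305.
The ratio is 0.004 / 0.07308 (the normalizer cancels) = 0.055.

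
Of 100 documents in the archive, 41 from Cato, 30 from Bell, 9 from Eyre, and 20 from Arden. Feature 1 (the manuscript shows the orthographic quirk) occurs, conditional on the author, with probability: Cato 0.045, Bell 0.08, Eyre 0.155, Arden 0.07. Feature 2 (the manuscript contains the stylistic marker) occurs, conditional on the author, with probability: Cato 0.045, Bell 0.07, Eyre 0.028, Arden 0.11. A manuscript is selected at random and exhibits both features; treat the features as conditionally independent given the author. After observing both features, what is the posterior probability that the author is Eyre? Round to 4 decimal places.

0.0880

Compute prior × likelihood for every hypothesis:
  Cato: 0.41 × 0.045 × 0.045 = 0.00083025
  Bell: 0.3 × 0.08 × 0.07 = 0.00168
  Eyre: 0.09 × 0.155 × 0.028 = 0.0003906
  Arden: 0.2 × 0.07 × 0.11 = 0.00154
Sum = 0.00444085.
P(Eyre | evidence) = 0.0003906 / 0.00444085 ≈ 0.0880.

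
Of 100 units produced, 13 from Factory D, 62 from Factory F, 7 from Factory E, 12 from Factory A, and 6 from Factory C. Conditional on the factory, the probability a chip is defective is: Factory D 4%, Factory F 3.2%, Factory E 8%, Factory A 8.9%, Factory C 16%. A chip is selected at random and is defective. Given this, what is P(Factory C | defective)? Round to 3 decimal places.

0.189

Prior × likelihood for each hypothesis:
  Factory D: 0.13 × 0.04 = 0.0052
  Factory F: 0.62 × 0.032 = 0.01984
  Factory E: 0.07 × 0.08 = 0.0056
  Factory A: 0.12 × 0.089 = 0.01068
  Factory C: 0.06 × 0.16 = 0.0096
Total = 0.05092.
P(Factory C | evidence) = 0.0096 / 0.05092 ≈ 0.189.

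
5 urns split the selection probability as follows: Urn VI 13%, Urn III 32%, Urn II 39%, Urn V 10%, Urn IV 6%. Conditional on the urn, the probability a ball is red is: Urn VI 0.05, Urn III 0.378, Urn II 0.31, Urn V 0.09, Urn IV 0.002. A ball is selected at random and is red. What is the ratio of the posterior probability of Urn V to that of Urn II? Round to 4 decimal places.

Unnormalized posteriors (prior × likelihood):
  Urn VI: 0.13 × 0.05 = 0.0065
  Urn III: 0.32 × 0.378 = 0.12096
  Urn II: 0.39 × 0.31 = 0.1209
  Urn V: 0.1 × 0.09 = 0.009
  Urn IV: 0.06 × 0.002 = 0.00012
Total = 0.25748.
The ratio is 0.009 / 0.1209 (the normalizer cancels) = 0.0744.

0.0744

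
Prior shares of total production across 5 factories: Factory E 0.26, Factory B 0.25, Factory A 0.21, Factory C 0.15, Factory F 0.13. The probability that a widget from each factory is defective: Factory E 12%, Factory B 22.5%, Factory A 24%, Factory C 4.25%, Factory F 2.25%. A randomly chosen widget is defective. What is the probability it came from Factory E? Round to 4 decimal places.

Prior × likelihood for each hypothesis:
  Factory E: 0.26 × 0.12 = 0.0312
  Factory B: 0.25 × 0.225 = 0.05625
  Factory A: 0.21 × 0.24 = 0.0504
  Factory C: 0.15 × 0.0425 = 0.006375
  Factory F: 0.13 × 0.0225 = 0.002925
Normalizing constant = 0.14715.
P(Factory E | evidence) = 0.0312 / 0.14715 ≈ 0.2120.

0.2120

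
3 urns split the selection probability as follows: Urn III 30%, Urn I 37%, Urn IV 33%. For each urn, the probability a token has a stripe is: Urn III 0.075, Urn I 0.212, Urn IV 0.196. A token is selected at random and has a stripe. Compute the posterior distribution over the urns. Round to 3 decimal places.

Compute prior × likelihood for every hypothesis:
  Urn III: 0.3 × 0.075 = 0.0225
  Urn I: 0.37 × 0.212 = 0.07844
  Urn IV: 0.33 × 0.196 = 0.06468
Sum = 0.16562.
P(Urn III | striped) = 0.0225/0.16562 ≈ 0.136
P(Urn I | striped) = 0.07844/0.16562 ≈ 0.474
P(Urn IV | striped) = 0.06468/0.16562 ≈ 0.391
(Check: 0.136+0.474+0.391 = 1.001.)

Urn III 0.136, Urn I 0.474, Urn IV 0.391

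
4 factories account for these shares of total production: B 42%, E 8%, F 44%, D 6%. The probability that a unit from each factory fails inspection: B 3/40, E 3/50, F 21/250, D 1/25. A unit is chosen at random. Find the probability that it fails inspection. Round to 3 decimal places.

Unnormalized posteriors (prior × likelihood):
  B: 0.42 × 0.075 = 0.0315
  E: 0.08 × 0.06 = 0.0048
  F: 0.44 × 0.084 = 0.03696
  D: 0.06 × 0.04 = 0.0024
P(nonconforming) = 0.0315 + 0.0048 + 0.03696 + 0.0024 = 0.07566 → 0.076.

0.076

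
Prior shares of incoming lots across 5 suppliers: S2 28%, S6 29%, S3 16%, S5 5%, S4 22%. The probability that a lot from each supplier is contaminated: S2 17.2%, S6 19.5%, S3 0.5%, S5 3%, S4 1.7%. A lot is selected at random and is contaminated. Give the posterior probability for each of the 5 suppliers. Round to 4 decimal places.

S2 0.4349, S6 0.5106, S3 0.0072, S5 0.0135, S4 0.0338

By Bayes' rule, posterior ∝ prior × likelihood:
  S2: 0.28 × 0.172 = 0.04816
  S6: 0.29 × 0.195 = 0.05655
  S3: 0.16 × 0.005 = 0.0008
  S5: 0.05 × 0.03 = 0.0015
  S4: 0.22 × 0.017 = 0.00374
Normalizing constant = 0.11075.
P(S2 | contaminated) = 0.04816/0.11075 ≈ 0.4349
P(S6 | contaminated) = 0.05655/0.11075 ≈ 0.5106
P(S3 | contaminated) = 0.0008/0.11075 ≈ 0.0072
P(S5 | contaminated) = 0.0015/0.11075 ≈ 0.0135
P(S4 | contaminated) = 0.00374/0.11075 ≈ 0.0338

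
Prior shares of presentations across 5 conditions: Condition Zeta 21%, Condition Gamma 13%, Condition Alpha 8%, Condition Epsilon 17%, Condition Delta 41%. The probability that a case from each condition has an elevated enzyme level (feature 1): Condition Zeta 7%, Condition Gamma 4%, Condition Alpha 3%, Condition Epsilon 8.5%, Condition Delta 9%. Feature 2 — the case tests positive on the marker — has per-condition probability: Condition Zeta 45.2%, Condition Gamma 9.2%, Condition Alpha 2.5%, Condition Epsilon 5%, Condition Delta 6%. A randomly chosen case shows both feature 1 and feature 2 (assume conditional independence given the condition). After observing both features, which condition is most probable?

Condition Zeta

Unnormalized posteriors (prior × likelihood):
  Condition Zeta: 0.21 × 0.07 × 0.452 = 0.0066444
  Condition Gamma: 0.13 × 0.04 × 0.092 = 0.0004784
  Condition Alpha: 0.08 × 0.03 × 0.025 = 0.00006
  Condition Epsilon: 0.17 × 0.085 × 0.05 = 0.0007225
  Condition Delta: 0.41 × 0.09 × 0.06 = 0.002214
Sum = 0.0101193.
Largest term belongs to Condition Zeta, so Condition Zeta is most probable.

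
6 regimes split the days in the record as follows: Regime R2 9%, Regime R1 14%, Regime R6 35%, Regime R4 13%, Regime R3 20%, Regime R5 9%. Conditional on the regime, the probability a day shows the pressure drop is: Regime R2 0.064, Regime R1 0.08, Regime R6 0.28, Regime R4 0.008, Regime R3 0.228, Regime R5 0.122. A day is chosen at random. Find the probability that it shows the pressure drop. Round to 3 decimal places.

By Bayes' rule, posterior ∝ prior × likelihood:
  Regime R2: 0.09 × 0.064 = 0.00576
  Regime R1: 0.14 × 0.08 = 0.0112
  Regime R6: 0.35 × 0.28 = 0.098
  Regime R4: 0.13 × 0.008 = 0.00104
  Regime R3: 0.2 × 0.228 = 0.0456
  Regime R5: 0.09 × 0.122 = 0.01098
P(drop) = 0.00576 + 0.0112 + 0.098 + 0.00104 + 0.0456 + 0.01098 = 0.17258 → 0.173.

0.173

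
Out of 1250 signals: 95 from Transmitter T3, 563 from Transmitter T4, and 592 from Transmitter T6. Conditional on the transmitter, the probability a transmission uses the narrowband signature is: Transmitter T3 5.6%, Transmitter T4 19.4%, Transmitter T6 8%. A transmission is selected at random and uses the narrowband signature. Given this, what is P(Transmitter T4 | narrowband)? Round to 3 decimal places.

Unnormalized posteriors (prior × likelihood):
  Transmitter T3: 0.076 × 0.056 = 0.004256
  Transmitter T4: 0.4504 × 0.194 = 0.0873776
  Transmitter T6: 0.4736 × 0.08 = 0.037888
Normalizing constant = 0.1295216.
P(Transmitter T4 | evidence) = 0.0873776 / 0.1295216 ≈ 0.675.

0.675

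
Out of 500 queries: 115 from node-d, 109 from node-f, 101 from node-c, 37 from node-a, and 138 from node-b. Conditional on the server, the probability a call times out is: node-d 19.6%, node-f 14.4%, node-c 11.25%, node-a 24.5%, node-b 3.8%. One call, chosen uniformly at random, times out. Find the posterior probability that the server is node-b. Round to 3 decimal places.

0.082

Prior × likelihood for each hypothesis:
  node-d: 0.23 × 0.196 = 0.04508
  node-f: 0.218 × 0.144 = 0.031392
  node-c: 0.202 × 0.1125 = 0.022725
  node-a: 0.074 × 0.245 = 0.01813
  node-b: 0.276 × 0.038 = 0.010488
Total = 0.127815.
P(node-b | evidence) = 0.010488 / 0.127815 ≈ 0.082.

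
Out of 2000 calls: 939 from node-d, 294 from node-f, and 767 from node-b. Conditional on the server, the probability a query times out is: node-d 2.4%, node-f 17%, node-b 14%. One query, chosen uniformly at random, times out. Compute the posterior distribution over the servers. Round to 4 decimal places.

node-d 0.1253, node-f 0.2778, node-b 0.5969

Unnormalized posteriors (prior × likelihood):
  node-d: 0.4695 × 0.024 = 0.011268
  node-f: 0.147 × 0.17 = 0.02499
  node-b: 0.3835 × 0.14 = 0.05369
Total = 0.089948.
P(node-d | timeout) = 0.011268/0.089948 ≈ 0.1253
P(node-f | timeout) = 0.02499/0.089948 ≈ 0.2778
P(node-b | timeout) = 0.05369/0.089948 ≈ 0.5969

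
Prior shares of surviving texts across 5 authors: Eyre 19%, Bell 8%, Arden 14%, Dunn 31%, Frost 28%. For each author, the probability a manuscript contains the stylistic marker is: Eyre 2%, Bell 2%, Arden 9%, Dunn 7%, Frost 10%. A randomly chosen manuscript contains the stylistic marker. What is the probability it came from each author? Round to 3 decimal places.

Unnormalized posteriors (prior × likelihood):
  Eyre: 0.19 × 0.02 = 0.0038
  Bell: 0.08 × 0.02 = 0.0016
  Arden: 0.14 × 0.09 = 0.0126
  Dunn: 0.31 × 0.07 = 0.0217
  Frost: 0.28 × 0.1 = 0.028
Sum = 0.0677.
P(Eyre | marker) = 0.0038/0.0677 ≈ 0.056
P(Bell | marker) = 0.0016/0.0677 ≈ 0.024
P(Arden | marker) = 0.0126/0.0677 ≈ 0.186
P(Dunn | marker) = 0.0217/0.0677 ≈ 0.321
P(Frost | marker) = 0.028/0.0677 ≈ 0.414

Eyre 0.056, Bell 0.024, Arden 0.186, Dunn 0.321, Frost 0.414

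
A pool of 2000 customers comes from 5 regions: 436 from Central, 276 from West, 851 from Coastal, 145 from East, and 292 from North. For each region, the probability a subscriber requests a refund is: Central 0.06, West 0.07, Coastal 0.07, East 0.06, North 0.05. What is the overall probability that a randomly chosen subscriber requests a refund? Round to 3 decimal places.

Prior × likelihood for each hypothesis:
  Central: 0.218 × 0.06 = 0.01308
  West: 0.138 × 0.07 = 0.00966
  Coastal: 0.4255 × 0.07 = 0.029785
  East: 0.0725 × 0.06 = 0.00435
  North: 0.146 × 0.05 = 0.0073
P(refund) = 0.01308 + 0.00966 + 0.029785 + 0.00435 + 0.0073 = 0.064175 → 0.064.

0.064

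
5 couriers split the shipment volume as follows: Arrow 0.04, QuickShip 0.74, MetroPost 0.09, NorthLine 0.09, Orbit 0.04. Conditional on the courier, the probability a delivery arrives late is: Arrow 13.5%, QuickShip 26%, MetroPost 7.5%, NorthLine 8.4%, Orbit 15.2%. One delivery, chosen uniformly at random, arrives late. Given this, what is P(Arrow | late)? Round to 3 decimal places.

0.025

Unnormalized posteriors (prior × likelihood):
  Arrow: 0.04 × 0.135 = 0.0054
  QuickShip: 0.74 × 0.26 = 0.1924
  MetroPost: 0.09 × 0.075 = 0.00675
  NorthLine: 0.09 × 0.084 = 0.00756
  Orbit: 0.04 × 0.152 = 0.00608
Total = 0.21819.
P(Arrow | evidence) = 0.0054 / 0.21819 ≈ 0.025.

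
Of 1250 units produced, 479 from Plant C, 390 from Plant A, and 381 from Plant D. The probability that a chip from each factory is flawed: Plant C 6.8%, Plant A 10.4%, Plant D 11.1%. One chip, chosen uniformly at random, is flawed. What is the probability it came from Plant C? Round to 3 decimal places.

Unnormalized posteriors (prior × likelihood):
  Plant C: 0.3832 × 0.068 = 0.0260576
  Plant A: 0.312 × 0.104 = 0.032448
  Plant D: 0.3048 × 0.111 = 0.0338328
Total = 0.0923384.
P(Plant C | evidence) = 0.0260576 / 0.0923384 ≈ 0.282.

0.282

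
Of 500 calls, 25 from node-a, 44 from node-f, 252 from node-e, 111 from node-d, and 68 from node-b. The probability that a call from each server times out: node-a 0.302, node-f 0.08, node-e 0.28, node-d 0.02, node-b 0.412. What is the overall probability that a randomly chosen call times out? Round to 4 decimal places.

0.2237

By Bayes' rule, posterior ∝ prior × likelihood:
  node-a: 0.05 × 0.302 = 0.0151
  node-f: 0.088 × 0.08 = 0.00704
  node-e: 0.504 × 0.28 = 0.14112
  node-d: 0.222 × 0.02 = 0.00444
  node-b: 0.136 × 0.412 = 0.056032
P(timeout) = 0.0151 + 0.00704 + 0.14112 + 0.00444 + 0.056032 = 0.223732 → 0.2237.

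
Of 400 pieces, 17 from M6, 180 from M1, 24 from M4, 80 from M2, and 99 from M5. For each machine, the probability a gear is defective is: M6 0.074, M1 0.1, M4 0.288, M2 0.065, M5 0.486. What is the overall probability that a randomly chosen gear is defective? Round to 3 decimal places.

0.199

Prior × likelihood for each hypothesis:
  M6: 0.0425 × 0.074 = 0.003145
  M1: 0.45 × 0.1 = 0.045
  M4: 0.06 × 0.288 = 0.01728
  M2: 0.2 × 0.065 = 0.013
  M5: 0.2475 × 0.486 = 0.120285
P(defective) = 0.003145 + 0.045 + 0.01728 + 0.013 + 0.120285 = 0.19871 → 0.199.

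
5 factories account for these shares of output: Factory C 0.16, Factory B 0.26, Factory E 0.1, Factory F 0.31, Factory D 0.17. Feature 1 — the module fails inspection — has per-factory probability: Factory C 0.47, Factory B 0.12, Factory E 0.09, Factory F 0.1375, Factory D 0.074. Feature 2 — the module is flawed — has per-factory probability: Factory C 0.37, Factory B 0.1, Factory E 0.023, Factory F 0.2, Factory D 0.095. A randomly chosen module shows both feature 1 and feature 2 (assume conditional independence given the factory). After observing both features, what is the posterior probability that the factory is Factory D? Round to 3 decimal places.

Compute prior × likelihood for every hypothesis:
  Factory C: 0.16 × 0.47 × 0.37 = 0.027824
  Factory B: 0.26 × 0.12 × 0.1 = 0.00312
  Factory E: 0.1 × 0.09 × 0.023 = 0.000207
  Factory F: 0.31 × 0.1375 × 0.2 = 0.008525
  Factory D: 0.17 × 0.074 × 0.095 = 0.0011951
Normalizing constant = 0.0408711.
P(Factory D | evidence) = 0.0011951 / 0.0408711 ≈ 0.029.

0.029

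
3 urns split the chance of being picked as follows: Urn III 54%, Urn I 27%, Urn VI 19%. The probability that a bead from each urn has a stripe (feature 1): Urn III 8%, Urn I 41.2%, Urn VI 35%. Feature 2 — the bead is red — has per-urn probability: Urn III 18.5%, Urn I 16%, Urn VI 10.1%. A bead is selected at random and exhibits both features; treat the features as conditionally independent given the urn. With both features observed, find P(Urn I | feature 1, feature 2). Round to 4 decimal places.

0.5475

Unnormalized posteriors (prior × likelihood):
  Urn III: 0.54 × 0.08 × 0.185 = 0.007992
  Urn I: 0.27 × 0.412 × 0.16 = 0.0177984
  Urn VI: 0.19 × 0.35 × 0.101 = 0.0067165
Total = 0.0325069.
P(Urn I | evidence) = 0.0177984 / 0.0325069 ≈ 0.5475.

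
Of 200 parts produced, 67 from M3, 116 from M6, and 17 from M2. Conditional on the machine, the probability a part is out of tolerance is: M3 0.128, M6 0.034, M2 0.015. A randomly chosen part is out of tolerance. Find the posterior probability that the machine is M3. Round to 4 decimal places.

Compute prior × likelihood for every hypothesis:
  M3: 0.335 × 0.128 = 0.04288
  M6: 0.58 × 0.034 = 0.01972
  M2: 0.085 × 0.015 = 0.001275
Sum = 0.063875.
P(M3 | evidence) = 0.04288 / 0.063875 ≈ 0.6713.

0.6713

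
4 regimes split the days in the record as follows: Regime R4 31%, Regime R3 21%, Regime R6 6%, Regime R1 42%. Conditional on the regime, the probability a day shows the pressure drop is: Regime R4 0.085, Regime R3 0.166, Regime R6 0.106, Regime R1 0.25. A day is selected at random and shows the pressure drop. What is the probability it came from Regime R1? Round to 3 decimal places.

0.608

Compute prior × likelihood for every hypothesis:
  Regime R4: 0.31 × 0.085 = 0.02635
  Regime R3: 0.21 × 0.166 = 0.03486
  Regime R6: 0.06 × 0.106 = 0.00636
  Regime R1: 0.42 × 0.25 = 0.105
Normalizing constant = 0.17257.
P(Regime R1 | evidence) = 0.105 / 0.17257 ≈ 0.608.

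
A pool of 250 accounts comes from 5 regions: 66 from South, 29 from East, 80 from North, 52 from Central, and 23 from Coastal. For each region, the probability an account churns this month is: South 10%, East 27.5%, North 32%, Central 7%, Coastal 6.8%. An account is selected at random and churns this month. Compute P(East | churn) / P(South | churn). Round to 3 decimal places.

By Bayes' rule, posterior ∝ prior × likelihood:
  South: 0.264 × 0.1 = 0.0264
  East: 0.116 × 0.275 = 0.0319
  North: 0.32 × 0.32 = 0.1024
  Central: 0.208 × 0.07 = 0.01456
  Coastal: 0.092 × 0.068 = 0.006256
Sum = 0.181516.
The ratio is 0.0319 / 0.0264 (the normalizer cancels) = 1.208.

1.208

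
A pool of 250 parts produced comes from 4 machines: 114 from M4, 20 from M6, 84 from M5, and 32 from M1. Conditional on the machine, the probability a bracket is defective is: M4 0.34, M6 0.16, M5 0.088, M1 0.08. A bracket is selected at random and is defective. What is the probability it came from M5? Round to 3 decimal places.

Compute prior × likelihood for every hypothesis:
  M4: 0.456 × 0.34 = 0.15504
  M6: 0.08 × 0.16 = 0.0128
  M5: 0.336 × 0.088 = 0.029568
  M1: 0.128 × 0.08 = 0.01024
Total = 0.207648.
P(M5 | evidence) = 0.029568 / 0.207648 ≈ 0.142.

0.142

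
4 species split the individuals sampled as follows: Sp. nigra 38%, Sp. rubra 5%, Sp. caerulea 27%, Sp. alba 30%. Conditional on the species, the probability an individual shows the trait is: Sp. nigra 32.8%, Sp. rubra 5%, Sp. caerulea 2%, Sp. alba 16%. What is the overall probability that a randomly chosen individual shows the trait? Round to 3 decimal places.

0.181

By Bayes' rule, posterior ∝ prior × likelihood:
  Sp. nigra: 0.38 × 0.328 = 0.12464
  Sp. rubra: 0.05 × 0.05 = 0.0025
  Sp. caerulea: 0.27 × 0.02 = 0.0054
  Sp. alba: 0.3 × 0.16 = 0.048
P(trait) = 0.12464 + 0.0025 + 0.0054 + 0.048 = 0.18054 → 0.181.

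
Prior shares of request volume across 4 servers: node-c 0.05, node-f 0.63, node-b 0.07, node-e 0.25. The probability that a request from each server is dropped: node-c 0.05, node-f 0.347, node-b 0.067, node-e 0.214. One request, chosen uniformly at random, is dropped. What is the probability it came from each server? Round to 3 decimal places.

Prior × likelihood for each hypothesis:
  node-c: 0.05 × 0.05 = 0.0025
  node-f: 0.63 × 0.347 = 0.21861
  node-b: 0.07 × 0.067 = 0.00469
  node-e: 0.25 × 0.214 = 0.0535
Total = 0.2793.
P(node-c | dropped) = 0.0025/0.2793 ≈ 0.009
P(node-f | dropped) = 0.21861/0.2793 ≈ 0.783
P(node-b | dropped) = 0.00469/0.2793 ≈ 0.017
P(node-e | dropped) = 0.0535/0.2793 ≈ 0.192

node-c 0.009, node-f 0.783, node-b 0.017, node-e 0.192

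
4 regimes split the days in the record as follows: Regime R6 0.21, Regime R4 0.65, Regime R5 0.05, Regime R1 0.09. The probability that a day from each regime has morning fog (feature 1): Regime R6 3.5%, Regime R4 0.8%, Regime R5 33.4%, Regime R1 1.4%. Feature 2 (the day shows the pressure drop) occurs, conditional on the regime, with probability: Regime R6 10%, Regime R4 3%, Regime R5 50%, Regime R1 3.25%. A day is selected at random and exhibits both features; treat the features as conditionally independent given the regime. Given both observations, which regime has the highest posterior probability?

Unnormalized posteriors (prior × likelihood):
  Regime R6: 0.21 × 0.035 × 0.1 = 0.000735
  Regime R4: 0.65 × 0.008 × 0.03 = 0.000156
  Regime R5: 0.05 × 0.334 × 0.5 = 0.00835
  Regime R1: 0.09 × 0.014 × 0.0325 = 0.00004095
Total = 0.00928195.
Largest term belongs to Regime R5, so Regime R5 is most probable.

Regime R5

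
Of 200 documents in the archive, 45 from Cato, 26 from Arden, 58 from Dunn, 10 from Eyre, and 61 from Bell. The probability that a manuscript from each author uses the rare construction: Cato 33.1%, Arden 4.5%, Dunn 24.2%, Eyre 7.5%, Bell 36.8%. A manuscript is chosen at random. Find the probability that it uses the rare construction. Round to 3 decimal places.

0.266

Prior × likelihood for each hypothesis:
  Cato: 0.225 × 0.331 = 0.074475
  Arden: 0.13 × 0.045 = 0.00585
  Dunn: 0.29 × 0.242 = 0.07018
  Eyre: 0.05 × 0.075 = 0.00375
  Bell: 0.305 × 0.368 = 0.11224
P(rare-form) = 0.074475 + 0.00585 + 0.07018 + 0.00375 + 0.11224 = 0.266495 → 0.266.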